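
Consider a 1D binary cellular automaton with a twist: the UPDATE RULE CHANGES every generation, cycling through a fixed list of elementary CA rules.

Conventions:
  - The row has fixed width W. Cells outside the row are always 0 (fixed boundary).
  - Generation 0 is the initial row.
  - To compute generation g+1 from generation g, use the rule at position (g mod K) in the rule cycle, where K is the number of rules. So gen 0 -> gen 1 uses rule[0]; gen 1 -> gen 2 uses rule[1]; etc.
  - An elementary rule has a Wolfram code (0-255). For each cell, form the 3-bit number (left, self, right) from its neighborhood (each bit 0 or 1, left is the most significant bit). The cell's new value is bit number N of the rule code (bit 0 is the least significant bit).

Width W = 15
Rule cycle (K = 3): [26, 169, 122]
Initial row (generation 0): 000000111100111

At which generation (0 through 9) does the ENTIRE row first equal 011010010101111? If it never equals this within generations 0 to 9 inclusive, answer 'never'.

Answer: never

Derivation:
Gen 0: 000000111100111
Gen 1 (rule 26): 000001100011100
Gen 2 (rule 169): 111101001011001
Gen 3 (rule 122): 100110110111110
Gen 4 (rule 26): 011100100100001
Gen 5 (rule 169): 011000000001100
Gen 6 (rule 122): 111100000011110
Gen 7 (rule 26): 100010000110001
Gen 8 (rule 169): 001000110100100
Gen 9 (rule 122): 010101111011010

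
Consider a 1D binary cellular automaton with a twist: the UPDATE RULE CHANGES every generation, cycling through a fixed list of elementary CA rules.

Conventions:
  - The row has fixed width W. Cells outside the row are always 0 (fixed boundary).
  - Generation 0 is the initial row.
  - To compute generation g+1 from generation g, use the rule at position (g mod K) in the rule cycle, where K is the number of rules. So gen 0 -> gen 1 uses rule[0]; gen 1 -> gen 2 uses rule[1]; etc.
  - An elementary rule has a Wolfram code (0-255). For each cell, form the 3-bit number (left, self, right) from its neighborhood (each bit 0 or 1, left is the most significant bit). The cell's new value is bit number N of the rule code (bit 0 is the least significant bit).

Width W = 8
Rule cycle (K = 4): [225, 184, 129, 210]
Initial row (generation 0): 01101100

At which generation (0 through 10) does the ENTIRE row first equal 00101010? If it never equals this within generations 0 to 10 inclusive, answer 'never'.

Gen 0: 01101100
Gen 1 (rule 225): 00110101
Gen 2 (rule 184): 00101010
Gen 3 (rule 129): 10000000
Gen 4 (rule 210): 01000000
Gen 5 (rule 225): 00011111
Gen 6 (rule 184): 00011110
Gen 7 (rule 129): 11001100
Gen 8 (rule 210): 01110110
Gen 9 (rule 225): 00111010
Gen 10 (rule 184): 00110101

Answer: 2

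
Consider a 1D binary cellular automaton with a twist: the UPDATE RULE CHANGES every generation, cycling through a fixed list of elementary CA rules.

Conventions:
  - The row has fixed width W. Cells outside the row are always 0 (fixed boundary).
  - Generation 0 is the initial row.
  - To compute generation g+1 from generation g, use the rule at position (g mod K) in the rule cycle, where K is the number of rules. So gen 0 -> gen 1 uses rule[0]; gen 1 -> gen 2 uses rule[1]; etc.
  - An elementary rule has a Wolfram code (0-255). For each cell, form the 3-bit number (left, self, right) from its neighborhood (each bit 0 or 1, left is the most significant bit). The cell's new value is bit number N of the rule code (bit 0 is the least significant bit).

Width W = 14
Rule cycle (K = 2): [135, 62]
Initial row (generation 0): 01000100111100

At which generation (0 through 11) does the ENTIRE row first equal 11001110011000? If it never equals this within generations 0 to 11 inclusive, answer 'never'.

Gen 0: 01000100111100
Gen 1 (rule 135): 11011101011001
Gen 2 (rule 62): 10110011110111
Gen 3 (rule 135): 10000101100010
Gen 4 (rule 62): 11001111010111
Gen 5 (rule 135): 00010110010010
Gen 6 (rule 62): 00111101111111
Gen 7 (rule 135): 11011000111110
Gen 8 (rule 62): 10110101100001
Gen 9 (rule 135): 10000100001111
Gen 10 (rule 62): 11001110011000
Gen 11 (rule 135): 00010100100011

Answer: 10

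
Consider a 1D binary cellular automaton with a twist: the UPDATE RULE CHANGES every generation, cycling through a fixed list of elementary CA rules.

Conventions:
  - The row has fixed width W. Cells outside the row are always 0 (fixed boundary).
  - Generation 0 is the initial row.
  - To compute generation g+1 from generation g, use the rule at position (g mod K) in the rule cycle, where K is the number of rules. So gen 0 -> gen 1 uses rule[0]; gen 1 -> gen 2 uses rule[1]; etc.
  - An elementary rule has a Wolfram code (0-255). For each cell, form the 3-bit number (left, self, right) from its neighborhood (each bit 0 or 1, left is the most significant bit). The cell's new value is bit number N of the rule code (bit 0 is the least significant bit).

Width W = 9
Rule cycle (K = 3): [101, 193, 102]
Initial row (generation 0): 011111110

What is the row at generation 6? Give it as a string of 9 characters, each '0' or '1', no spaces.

Gen 0: 011111110
Gen 1 (rule 101): 000000010
Gen 2 (rule 193): 111111000
Gen 3 (rule 102): 000001000
Gen 4 (rule 101): 111101011
Gen 5 (rule 193): 011100001
Gen 6 (rule 102): 100100011

Answer: 100100011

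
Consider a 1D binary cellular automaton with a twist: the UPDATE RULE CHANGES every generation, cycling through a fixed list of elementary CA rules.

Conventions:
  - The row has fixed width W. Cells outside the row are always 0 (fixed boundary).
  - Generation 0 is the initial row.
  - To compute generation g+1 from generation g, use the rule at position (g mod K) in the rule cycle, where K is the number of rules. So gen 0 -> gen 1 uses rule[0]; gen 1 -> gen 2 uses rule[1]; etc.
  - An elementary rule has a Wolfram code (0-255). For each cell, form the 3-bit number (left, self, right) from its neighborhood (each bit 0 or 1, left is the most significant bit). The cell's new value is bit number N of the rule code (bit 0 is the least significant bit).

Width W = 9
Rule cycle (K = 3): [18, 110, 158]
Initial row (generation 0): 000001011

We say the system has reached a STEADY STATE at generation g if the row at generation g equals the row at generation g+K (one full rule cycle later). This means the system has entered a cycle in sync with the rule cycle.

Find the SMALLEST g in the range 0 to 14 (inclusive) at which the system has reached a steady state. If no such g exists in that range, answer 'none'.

Gen 0: 000001011
Gen 1 (rule 18): 000010000
Gen 2 (rule 110): 000110000
Gen 3 (rule 158): 001101000
Gen 4 (rule 18): 010000100
Gen 5 (rule 110): 110001100
Gen 6 (rule 158): 101011010
Gen 7 (rule 18): 000000001
Gen 8 (rule 110): 000000011
Gen 9 (rule 158): 000000110
Gen 10 (rule 18): 000001001
Gen 11 (rule 110): 000011011
Gen 12 (rule 158): 000110010
Gen 13 (rule 18): 001001101
Gen 14 (rule 110): 011011111
Gen 15 (rule 158): 110011110
Gen 16 (rule 18): 001100001
Gen 17 (rule 110): 011100011

Answer: none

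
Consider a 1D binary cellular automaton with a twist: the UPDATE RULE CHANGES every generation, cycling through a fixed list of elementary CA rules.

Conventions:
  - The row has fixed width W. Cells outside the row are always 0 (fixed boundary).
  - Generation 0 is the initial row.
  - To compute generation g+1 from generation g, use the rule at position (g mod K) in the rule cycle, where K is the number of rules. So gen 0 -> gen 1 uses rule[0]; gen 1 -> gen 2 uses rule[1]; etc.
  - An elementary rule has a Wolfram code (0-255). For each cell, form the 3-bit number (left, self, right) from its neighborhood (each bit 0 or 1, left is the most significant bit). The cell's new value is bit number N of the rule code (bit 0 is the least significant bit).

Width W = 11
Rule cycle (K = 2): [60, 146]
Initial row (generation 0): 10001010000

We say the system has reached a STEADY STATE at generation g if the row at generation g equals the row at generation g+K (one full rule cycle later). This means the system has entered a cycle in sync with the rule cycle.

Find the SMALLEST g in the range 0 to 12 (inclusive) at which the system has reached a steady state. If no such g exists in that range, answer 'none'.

Gen 0: 10001010000
Gen 1 (rule 60): 11001111000
Gen 2 (rule 146): 00110110100
Gen 3 (rule 60): 00101101110
Gen 4 (rule 146): 01000000101
Gen 5 (rule 60): 01100000111
Gen 6 (rule 146): 10010001010
Gen 7 (rule 60): 11011001111
Gen 8 (rule 146): 00000110110
Gen 9 (rule 60): 00000101101
Gen 10 (rule 146): 00001000000
Gen 11 (rule 60): 00001100000
Gen 12 (rule 146): 00010010000
Gen 13 (rule 60): 00011011000
Gen 14 (rule 146): 00100000100

Answer: none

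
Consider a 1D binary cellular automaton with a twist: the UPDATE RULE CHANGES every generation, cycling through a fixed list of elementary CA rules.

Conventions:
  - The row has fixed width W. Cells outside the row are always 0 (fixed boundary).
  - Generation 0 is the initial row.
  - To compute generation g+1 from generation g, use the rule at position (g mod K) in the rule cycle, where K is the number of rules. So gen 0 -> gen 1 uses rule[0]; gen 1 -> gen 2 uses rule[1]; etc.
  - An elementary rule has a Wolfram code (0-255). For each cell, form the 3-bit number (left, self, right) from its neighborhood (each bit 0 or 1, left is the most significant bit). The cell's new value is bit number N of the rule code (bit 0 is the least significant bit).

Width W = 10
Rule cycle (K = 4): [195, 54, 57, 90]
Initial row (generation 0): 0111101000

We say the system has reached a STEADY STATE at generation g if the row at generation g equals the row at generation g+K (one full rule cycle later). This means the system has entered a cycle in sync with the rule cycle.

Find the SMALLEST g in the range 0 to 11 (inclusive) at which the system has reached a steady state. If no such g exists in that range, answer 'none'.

Gen 0: 0111101000
Gen 1 (rule 195): 1011100011
Gen 2 (rule 54): 1100010100
Gen 3 (rule 57): 1011001011
Gen 4 (rule 90): 0011110011
Gen 5 (rule 195): 1101110101
Gen 6 (rule 54): 0010001111
Gen 7 (rule 57): 1001101000
Gen 8 (rule 90): 0111100100
Gen 9 (rule 195): 1011101001
Gen 10 (rule 54): 1100011111
Gen 11 (rule 57): 1011010000
Gen 12 (rule 90): 0011001000
Gen 13 (rule 195): 1101010011
Gen 14 (rule 54): 0011111100
Gen 15 (rule 57): 1010000011

Answer: none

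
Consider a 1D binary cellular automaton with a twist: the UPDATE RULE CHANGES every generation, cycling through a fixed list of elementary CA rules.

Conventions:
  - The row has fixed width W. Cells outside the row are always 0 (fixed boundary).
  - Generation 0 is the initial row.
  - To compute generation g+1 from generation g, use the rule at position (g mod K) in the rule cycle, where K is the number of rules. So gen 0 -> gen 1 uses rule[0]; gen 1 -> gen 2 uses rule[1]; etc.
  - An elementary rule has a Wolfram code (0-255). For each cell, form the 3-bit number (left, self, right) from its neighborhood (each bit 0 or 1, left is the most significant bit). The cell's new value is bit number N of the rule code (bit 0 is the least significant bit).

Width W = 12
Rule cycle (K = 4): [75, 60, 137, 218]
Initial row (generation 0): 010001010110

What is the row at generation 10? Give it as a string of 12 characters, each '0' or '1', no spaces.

Gen 0: 010001010110
Gen 1 (rule 75): 100110000110
Gen 2 (rule 60): 110101000101
Gen 3 (rule 137): 100000010000
Gen 4 (rule 218): 010000101000
Gen 5 (rule 75): 100111000011
Gen 6 (rule 60): 110100100010
Gen 7 (rule 137): 100000001000
Gen 8 (rule 218): 010000010100
Gen 9 (rule 75): 100111100001
Gen 10 (rule 60): 110100010001

Answer: 110100010001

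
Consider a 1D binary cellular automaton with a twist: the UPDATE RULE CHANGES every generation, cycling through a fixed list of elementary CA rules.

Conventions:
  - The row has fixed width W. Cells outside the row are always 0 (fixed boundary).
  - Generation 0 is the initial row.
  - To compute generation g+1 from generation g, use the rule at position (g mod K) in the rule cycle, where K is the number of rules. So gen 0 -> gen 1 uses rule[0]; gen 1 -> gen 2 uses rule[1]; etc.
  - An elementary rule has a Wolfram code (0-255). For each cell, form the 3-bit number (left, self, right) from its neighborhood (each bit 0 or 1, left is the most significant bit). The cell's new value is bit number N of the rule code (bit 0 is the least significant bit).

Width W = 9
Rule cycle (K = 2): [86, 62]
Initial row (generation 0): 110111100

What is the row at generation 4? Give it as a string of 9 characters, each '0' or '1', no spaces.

Gen 0: 110111100
Gen 1 (rule 86): 010000110
Gen 2 (rule 62): 111001101
Gen 3 (rule 86): 001110101
Gen 4 (rule 62): 011001111

Answer: 011001111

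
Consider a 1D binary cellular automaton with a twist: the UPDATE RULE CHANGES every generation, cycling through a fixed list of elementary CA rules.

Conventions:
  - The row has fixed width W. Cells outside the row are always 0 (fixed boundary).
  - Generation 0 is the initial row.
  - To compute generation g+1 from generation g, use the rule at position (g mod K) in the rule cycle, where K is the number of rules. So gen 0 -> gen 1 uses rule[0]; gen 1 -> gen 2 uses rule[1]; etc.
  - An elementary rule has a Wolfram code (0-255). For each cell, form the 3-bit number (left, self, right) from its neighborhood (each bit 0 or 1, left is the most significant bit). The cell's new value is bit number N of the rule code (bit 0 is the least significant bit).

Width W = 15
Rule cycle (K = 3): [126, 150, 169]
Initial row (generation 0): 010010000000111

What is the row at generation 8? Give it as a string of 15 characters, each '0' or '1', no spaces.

Gen 0: 010010000000111
Gen 1 (rule 126): 111111000001101
Gen 2 (rule 150): 011110100010001
Gen 3 (rule 169): 011101001000100
Gen 4 (rule 126): 110111111101110
Gen 5 (rule 150): 000011111000101
Gen 6 (rule 169): 111011110010010
Gen 7 (rule 126): 101110011111111
Gen 8 (rule 150): 100101101111110

Answer: 100101101111110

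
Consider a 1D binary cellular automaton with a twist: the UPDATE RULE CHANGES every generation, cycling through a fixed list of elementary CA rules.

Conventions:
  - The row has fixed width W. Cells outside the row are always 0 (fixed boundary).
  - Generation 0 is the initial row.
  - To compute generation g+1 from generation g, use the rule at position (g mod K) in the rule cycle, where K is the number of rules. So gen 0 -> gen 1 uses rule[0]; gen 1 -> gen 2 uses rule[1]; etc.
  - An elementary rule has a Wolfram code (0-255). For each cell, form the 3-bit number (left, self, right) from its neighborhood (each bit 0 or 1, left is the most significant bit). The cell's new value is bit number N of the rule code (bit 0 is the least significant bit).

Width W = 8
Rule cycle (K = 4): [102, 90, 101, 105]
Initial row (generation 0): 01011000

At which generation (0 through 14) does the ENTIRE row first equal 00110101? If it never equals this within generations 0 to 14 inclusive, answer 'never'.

Gen 0: 01011000
Gen 1 (rule 102): 11101000
Gen 2 (rule 90): 10100100
Gen 3 (rule 101): 11100101
Gen 4 (rule 105): 10100010
Gen 5 (rule 102): 11100110
Gen 6 (rule 90): 10111111
Gen 7 (rule 101): 11000001
Gen 8 (rule 105): 11011100
Gen 9 (rule 102): 01100100
Gen 10 (rule 90): 11111010
Gen 11 (rule 101): 00001110
Gen 12 (rule 105): 11101010
Gen 13 (rule 102): 00111110
Gen 14 (rule 90): 01100011

Answer: never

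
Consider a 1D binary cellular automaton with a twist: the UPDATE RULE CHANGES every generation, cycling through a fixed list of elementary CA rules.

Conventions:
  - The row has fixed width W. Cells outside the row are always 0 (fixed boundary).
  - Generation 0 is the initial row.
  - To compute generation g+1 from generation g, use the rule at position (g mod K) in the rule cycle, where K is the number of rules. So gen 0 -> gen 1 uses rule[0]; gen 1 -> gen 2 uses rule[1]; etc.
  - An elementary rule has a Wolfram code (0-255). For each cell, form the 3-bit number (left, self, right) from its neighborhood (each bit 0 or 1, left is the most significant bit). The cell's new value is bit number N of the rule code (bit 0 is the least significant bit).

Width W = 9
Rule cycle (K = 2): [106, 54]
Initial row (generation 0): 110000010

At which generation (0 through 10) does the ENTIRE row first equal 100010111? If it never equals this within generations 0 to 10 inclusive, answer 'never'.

Gen 0: 110000010
Gen 1 (rule 106): 110000100
Gen 2 (rule 54): 001001110
Gen 3 (rule 106): 010011010
Gen 4 (rule 54): 111100111
Gen 5 (rule 106): 100101101
Gen 6 (rule 54): 111110011
Gen 7 (rule 106): 100010111
Gen 8 (rule 54): 110111000
Gen 9 (rule 106): 111101000
Gen 10 (rule 54): 000011100

Answer: 7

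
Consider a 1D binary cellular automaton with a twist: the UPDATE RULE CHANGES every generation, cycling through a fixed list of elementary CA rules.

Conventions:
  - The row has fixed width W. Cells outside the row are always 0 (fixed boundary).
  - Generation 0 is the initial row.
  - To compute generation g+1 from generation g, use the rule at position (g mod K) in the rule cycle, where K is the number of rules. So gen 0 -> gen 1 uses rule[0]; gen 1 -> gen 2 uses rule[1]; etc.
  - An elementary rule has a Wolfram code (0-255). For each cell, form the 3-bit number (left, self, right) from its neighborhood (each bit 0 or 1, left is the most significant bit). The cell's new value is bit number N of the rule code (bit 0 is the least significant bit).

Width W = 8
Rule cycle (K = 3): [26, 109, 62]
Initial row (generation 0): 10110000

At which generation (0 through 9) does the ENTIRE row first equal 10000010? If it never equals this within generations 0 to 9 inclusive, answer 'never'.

Gen 0: 10110000
Gen 1 (rule 26): 00101000
Gen 2 (rule 109): 10111011
Gen 3 (rule 62): 11100110
Gen 4 (rule 26): 10011101
Gen 5 (rule 109): 10010111
Gen 6 (rule 62): 11111100
Gen 7 (rule 26): 10000010
Gen 8 (rule 109): 10111010
Gen 9 (rule 62): 11100111

Answer: 7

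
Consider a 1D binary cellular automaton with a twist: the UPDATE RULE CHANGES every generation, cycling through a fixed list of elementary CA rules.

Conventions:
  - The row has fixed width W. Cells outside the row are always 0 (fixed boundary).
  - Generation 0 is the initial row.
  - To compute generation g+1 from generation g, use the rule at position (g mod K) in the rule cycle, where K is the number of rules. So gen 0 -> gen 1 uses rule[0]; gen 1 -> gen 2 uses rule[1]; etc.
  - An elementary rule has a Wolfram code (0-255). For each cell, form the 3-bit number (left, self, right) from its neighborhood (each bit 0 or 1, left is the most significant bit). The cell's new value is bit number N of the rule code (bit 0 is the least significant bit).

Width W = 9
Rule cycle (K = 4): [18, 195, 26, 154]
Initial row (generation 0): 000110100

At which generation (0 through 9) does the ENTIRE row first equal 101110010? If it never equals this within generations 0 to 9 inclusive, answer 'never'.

Answer: 3

Derivation:
Gen 0: 000110100
Gen 1 (rule 18): 001000010
Gen 2 (rule 195): 110011100
Gen 3 (rule 26): 101110010
Gen 4 (rule 154): 001101101
Gen 5 (rule 18): 010000000
Gen 6 (rule 195): 100111111
Gen 7 (rule 26): 011100000
Gen 8 (rule 154): 111010000
Gen 9 (rule 18): 000001000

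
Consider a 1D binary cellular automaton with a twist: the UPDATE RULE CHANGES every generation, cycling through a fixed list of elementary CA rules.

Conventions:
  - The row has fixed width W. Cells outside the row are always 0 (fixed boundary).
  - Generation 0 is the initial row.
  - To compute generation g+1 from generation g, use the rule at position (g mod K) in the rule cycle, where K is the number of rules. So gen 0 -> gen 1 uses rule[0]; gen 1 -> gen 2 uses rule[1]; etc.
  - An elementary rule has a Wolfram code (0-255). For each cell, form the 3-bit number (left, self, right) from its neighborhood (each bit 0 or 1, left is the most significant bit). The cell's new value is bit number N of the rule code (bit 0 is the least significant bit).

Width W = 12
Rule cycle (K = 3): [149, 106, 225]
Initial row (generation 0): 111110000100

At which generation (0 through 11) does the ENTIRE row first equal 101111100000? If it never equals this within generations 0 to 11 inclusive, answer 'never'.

Answer: never

Derivation:
Gen 0: 111110000100
Gen 1 (rule 149): 011101110111
Gen 2 (rule 106): 110111011101
Gen 3 (rule 225): 011011101110
Gen 4 (rule 149): 000001000101
Gen 5 (rule 106): 000010001010
Gen 6 (rule 225): 111000100100
Gen 7 (rule 149): 010110110111
Gen 8 (rule 106): 101111111101
Gen 9 (rule 225): 010111111110
Gen 10 (rule 149): 010011111101
Gen 11 (rule 106): 100110000110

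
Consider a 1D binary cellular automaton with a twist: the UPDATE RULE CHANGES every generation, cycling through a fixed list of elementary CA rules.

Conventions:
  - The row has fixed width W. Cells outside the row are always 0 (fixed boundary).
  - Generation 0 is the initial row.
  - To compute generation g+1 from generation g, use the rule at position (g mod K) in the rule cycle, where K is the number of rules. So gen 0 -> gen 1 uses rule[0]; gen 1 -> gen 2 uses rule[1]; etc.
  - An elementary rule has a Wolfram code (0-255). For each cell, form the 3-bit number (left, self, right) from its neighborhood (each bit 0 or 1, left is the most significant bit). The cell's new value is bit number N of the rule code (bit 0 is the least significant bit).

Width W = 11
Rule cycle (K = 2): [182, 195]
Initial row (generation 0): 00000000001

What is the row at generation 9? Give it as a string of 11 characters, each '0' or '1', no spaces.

Answer: 10101001111

Derivation:
Gen 0: 00000000001
Gen 1 (rule 182): 00000000011
Gen 2 (rule 195): 11111111101
Gen 3 (rule 182): 01111111011
Gen 4 (rule 195): 10111111001
Gen 5 (rule 182): 11011110111
Gen 6 (rule 195): 01001110011
Gen 7 (rule 182): 11110101100
Gen 8 (rule 195): 01110000101
Gen 9 (rule 182): 10101001111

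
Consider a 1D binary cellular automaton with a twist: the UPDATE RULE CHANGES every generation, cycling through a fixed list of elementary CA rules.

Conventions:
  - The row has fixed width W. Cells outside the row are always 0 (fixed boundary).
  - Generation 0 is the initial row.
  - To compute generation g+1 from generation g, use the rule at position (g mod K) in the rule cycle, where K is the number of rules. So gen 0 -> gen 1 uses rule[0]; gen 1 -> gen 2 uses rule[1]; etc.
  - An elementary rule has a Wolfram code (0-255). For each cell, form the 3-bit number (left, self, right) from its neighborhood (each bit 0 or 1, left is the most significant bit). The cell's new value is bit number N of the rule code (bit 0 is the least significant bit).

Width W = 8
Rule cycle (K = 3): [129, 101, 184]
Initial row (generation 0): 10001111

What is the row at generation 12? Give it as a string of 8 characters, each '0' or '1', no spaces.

Answer: 01000010

Derivation:
Gen 0: 10001111
Gen 1 (rule 129): 00100110
Gen 2 (rule 101): 10100010
Gen 3 (rule 184): 01010001
Gen 4 (rule 129): 00000100
Gen 5 (rule 101): 11110101
Gen 6 (rule 184): 11101010
Gen 7 (rule 129): 01000000
Gen 8 (rule 101): 01011111
Gen 9 (rule 184): 00111110
Gen 10 (rule 129): 10011100
Gen 11 (rule 101): 10000101
Gen 12 (rule 184): 01000010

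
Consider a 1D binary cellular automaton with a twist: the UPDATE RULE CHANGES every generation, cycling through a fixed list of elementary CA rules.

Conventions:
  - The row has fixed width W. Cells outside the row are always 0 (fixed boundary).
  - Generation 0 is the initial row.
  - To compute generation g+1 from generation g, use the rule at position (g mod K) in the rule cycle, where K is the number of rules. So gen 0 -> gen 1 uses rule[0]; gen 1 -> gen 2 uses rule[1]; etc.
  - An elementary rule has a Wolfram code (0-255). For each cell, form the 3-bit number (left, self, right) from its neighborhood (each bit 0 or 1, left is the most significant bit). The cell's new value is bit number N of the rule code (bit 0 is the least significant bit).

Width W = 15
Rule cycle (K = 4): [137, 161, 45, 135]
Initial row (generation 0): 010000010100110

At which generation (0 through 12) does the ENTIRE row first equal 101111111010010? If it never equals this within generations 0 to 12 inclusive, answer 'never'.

Answer: 7

Derivation:
Gen 0: 010000010100110
Gen 1 (rule 137): 000111000000100
Gen 2 (rule 161): 110010011110001
Gen 3 (rule 45): 100010010000101
Gen 4 (rule 135): 101110110111101
Gen 5 (rule 137): 001100100111000
Gen 6 (rule 161): 100000000010011
Gen 7 (rule 45): 101111111010010
Gen 8 (rule 135): 100111110010110
Gen 9 (rule 137): 000111100000100
Gen 10 (rule 161): 110011001110001
Gen 11 (rule 45): 100010001000101
Gen 12 (rule 135): 101110111011101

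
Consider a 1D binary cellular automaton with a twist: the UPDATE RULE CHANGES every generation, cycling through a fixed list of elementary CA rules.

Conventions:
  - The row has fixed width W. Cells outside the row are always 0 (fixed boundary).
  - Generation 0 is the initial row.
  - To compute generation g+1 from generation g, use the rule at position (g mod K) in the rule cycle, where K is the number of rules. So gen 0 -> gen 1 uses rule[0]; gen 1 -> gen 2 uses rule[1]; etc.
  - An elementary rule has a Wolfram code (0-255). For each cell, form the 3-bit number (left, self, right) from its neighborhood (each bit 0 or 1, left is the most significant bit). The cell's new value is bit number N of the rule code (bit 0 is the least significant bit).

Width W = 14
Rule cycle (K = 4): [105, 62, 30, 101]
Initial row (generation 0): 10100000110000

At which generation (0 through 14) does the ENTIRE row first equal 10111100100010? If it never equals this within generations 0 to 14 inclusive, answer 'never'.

Gen 0: 10100000110000
Gen 1 (rule 105): 01001110110111
Gen 2 (rule 62): 11111001101100
Gen 3 (rule 30): 10000111001010
Gen 4 (rule 101): 10110001001110
Gen 5 (rule 105): 01110100001010
Gen 6 (rule 62): 11001110011111
Gen 7 (rule 30): 10111001110000
Gen 8 (rule 101): 11001000010111
Gen 9 (rule 105): 11000011001101
Gen 10 (rule 62): 10100110111011
Gen 11 (rule 30): 10111100100010
Gen 12 (rule 101): 11000100101010
Gen 13 (rule 105): 11010000010100
Gen 14 (rule 62): 10111000111110

Answer: 11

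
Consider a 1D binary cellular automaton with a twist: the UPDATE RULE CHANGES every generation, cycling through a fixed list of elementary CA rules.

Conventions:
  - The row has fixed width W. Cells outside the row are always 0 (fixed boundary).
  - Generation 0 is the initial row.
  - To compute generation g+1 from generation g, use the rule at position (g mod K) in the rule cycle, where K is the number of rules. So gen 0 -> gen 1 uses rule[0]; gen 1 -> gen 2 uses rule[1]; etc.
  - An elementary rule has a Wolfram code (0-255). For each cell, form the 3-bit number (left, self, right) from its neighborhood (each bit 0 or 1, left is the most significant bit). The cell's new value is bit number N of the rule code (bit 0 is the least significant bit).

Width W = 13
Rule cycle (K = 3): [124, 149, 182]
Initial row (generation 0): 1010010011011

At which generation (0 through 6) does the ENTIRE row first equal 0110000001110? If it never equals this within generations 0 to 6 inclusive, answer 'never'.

Answer: 2

Derivation:
Gen 0: 1010010011011
Gen 1 (rule 124): 1111011011111
Gen 2 (rule 149): 0110000001110
Gen 3 (rule 182): 1001000010101
Gen 4 (rule 124): 1101100011111
Gen 5 (rule 149): 0000011001110
Gen 6 (rule 182): 0000100110101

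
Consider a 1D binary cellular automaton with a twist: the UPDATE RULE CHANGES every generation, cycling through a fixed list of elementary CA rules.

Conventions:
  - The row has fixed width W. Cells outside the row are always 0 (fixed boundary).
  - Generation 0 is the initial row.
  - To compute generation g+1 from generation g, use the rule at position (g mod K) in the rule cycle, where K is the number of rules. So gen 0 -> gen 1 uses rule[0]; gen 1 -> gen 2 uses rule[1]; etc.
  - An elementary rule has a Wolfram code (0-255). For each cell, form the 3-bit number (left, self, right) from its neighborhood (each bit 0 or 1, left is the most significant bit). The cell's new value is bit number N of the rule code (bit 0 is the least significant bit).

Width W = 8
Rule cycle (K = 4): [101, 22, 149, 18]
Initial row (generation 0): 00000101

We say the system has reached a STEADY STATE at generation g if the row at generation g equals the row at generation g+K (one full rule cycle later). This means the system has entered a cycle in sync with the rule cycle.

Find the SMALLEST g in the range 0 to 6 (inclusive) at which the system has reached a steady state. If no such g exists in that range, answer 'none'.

Answer: 2

Derivation:
Gen 0: 00000101
Gen 1 (rule 101): 11110111
Gen 2 (rule 22): 00000000
Gen 3 (rule 149): 11111111
Gen 4 (rule 18): 00000000
Gen 5 (rule 101): 11111111
Gen 6 (rule 22): 00000000
Gen 7 (rule 149): 11111111
Gen 8 (rule 18): 00000000
Gen 9 (rule 101): 11111111
Gen 10 (rule 22): 00000000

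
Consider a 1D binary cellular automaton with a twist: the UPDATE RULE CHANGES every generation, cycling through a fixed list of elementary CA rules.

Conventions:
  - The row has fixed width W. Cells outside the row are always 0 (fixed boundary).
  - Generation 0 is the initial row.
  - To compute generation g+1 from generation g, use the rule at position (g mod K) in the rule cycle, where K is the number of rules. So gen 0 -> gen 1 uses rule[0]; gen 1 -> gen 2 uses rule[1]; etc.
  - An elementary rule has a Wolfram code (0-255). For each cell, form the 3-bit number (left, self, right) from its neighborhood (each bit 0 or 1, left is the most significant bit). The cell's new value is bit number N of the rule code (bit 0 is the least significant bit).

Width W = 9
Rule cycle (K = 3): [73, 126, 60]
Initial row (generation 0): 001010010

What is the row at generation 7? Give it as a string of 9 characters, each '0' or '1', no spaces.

Answer: 110000000

Derivation:
Gen 0: 001010010
Gen 1 (rule 73): 100000000
Gen 2 (rule 126): 110000000
Gen 3 (rule 60): 101000000
Gen 4 (rule 73): 000011111
Gen 5 (rule 126): 000110001
Gen 6 (rule 60): 000101001
Gen 7 (rule 73): 110000000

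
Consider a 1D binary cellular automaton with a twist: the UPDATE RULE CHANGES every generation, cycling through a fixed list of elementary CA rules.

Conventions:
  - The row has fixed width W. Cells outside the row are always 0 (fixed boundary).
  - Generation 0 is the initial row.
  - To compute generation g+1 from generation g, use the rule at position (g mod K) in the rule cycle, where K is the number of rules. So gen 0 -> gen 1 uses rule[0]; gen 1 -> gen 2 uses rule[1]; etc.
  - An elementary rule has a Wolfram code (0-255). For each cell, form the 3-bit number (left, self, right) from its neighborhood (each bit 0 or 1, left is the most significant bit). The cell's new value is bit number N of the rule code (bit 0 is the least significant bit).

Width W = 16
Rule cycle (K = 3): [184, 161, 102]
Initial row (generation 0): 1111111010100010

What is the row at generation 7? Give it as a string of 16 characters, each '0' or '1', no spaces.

Answer: 0000010011011010

Derivation:
Gen 0: 1111111010100010
Gen 1 (rule 184): 1111110101010001
Gen 2 (rule 161): 0111101010100100
Gen 3 (rule 102): 1000111111101100
Gen 4 (rule 184): 0100111111011010
Gen 5 (rule 161): 0000011110100100
Gen 6 (rule 102): 0000100011101100
Gen 7 (rule 184): 0000010011011010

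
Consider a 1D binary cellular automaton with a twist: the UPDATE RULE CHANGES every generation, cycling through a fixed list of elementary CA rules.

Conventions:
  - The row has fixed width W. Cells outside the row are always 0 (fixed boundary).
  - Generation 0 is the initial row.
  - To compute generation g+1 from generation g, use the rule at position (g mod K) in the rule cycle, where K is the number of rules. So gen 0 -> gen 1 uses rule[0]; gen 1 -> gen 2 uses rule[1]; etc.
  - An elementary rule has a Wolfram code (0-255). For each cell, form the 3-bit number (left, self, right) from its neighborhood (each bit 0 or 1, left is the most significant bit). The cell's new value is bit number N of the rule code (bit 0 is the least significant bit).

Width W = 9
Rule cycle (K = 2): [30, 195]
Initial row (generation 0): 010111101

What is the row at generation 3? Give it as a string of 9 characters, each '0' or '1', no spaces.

Answer: 111011001

Derivation:
Gen 0: 010111101
Gen 1 (rule 30): 110100001
Gen 2 (rule 195): 010001110
Gen 3 (rule 30): 111011001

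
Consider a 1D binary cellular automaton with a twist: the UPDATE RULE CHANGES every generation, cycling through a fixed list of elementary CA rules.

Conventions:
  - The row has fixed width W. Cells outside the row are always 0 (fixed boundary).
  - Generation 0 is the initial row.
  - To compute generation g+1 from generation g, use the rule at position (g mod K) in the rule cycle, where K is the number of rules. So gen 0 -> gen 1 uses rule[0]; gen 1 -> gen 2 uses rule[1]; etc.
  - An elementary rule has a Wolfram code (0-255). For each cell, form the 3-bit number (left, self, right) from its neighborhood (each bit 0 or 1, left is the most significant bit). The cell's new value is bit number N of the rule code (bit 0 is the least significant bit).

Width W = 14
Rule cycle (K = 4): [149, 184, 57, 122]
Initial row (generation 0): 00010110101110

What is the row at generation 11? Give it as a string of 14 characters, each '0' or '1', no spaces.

Gen 0: 00010110101110
Gen 1 (rule 149): 11010000100101
Gen 2 (rule 184): 10101000010010
Gen 3 (rule 57): 01010111001001
Gen 4 (rule 122): 10101101110110
Gen 5 (rule 149): 10100000100001
Gen 6 (rule 184): 01010000010000
Gen 7 (rule 57): 00101111001111
Gen 8 (rule 122): 01011001111001
Gen 9 (rule 149): 01000100110101
Gen 10 (rule 184): 00100010101010
Gen 11 (rule 57): 10011001010101

Answer: 10011001010101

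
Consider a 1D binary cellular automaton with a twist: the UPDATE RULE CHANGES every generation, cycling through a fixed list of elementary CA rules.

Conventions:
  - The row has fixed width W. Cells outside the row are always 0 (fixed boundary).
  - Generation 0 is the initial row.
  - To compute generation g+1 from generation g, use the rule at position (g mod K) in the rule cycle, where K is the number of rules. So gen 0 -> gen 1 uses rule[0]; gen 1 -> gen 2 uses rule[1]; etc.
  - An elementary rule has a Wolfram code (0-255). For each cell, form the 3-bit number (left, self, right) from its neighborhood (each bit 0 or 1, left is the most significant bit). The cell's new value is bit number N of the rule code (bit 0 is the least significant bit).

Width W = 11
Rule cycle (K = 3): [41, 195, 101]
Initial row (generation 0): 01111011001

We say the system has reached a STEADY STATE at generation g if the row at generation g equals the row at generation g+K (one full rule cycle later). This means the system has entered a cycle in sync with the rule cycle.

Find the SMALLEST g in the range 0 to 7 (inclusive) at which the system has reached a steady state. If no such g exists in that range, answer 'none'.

Gen 0: 01111011001
Gen 1 (rule 41): 01000110000
Gen 2 (rule 195): 10011010111
Gen 3 (rule 101): 10001111001
Gen 4 (rule 41): 00101000000
Gen 5 (rule 195): 11000011111
Gen 6 (rule 101): 01011000001
Gen 7 (rule 41): 00110011100
Gen 8 (rule 195): 11010101101
Gen 9 (rule 101): 01111110111
Gen 10 (rule 41): 01000001100

Answer: none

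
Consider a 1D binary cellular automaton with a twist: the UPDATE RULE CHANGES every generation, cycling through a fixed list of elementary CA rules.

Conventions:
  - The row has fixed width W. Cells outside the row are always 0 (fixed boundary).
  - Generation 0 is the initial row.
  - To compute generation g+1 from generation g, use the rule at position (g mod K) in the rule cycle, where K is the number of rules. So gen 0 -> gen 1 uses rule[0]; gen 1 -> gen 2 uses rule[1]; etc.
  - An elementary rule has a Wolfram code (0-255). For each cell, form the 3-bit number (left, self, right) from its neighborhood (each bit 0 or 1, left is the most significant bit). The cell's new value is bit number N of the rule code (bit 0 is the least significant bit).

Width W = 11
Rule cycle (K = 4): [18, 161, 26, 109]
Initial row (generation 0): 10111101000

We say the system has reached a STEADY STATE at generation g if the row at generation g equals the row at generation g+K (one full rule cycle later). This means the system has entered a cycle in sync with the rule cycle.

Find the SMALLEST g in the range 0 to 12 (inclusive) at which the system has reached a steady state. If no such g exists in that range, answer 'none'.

Gen 0: 10111101000
Gen 1 (rule 18): 00000000100
Gen 2 (rule 161): 11111110001
Gen 3 (rule 26): 10000001010
Gen 4 (rule 109): 10111101110
Gen 5 (rule 18): 00000000001
Gen 6 (rule 161): 11111111100
Gen 7 (rule 26): 10000000010
Gen 8 (rule 109): 10111111010
Gen 9 (rule 18): 00000000001
Gen 10 (rule 161): 11111111100
Gen 11 (rule 26): 10000000010
Gen 12 (rule 109): 10111111010
Gen 13 (rule 18): 00000000001
Gen 14 (rule 161): 11111111100
Gen 15 (rule 26): 10000000010
Gen 16 (rule 109): 10111111010

Answer: 5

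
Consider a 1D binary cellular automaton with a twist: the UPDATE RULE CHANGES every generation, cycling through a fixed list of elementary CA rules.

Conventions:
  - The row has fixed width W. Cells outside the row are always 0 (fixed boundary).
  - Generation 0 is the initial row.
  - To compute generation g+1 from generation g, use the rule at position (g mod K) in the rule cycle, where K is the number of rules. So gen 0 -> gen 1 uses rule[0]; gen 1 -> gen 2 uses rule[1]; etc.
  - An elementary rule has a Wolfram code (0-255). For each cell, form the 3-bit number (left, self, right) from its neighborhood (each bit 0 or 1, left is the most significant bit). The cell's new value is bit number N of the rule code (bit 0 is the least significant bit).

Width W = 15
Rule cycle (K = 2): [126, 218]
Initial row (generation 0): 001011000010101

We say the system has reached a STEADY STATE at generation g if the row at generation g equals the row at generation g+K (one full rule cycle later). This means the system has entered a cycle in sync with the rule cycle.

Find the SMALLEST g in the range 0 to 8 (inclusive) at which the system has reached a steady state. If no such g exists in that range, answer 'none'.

Answer: none

Derivation:
Gen 0: 001011000010101
Gen 1 (rule 126): 011111100111111
Gen 2 (rule 218): 111111111111111
Gen 3 (rule 126): 100000000000001
Gen 4 (rule 218): 010000000000010
Gen 5 (rule 126): 111000000000111
Gen 6 (rule 218): 111100000001111
Gen 7 (rule 126): 100110000011001
Gen 8 (rule 218): 011111000111110
Gen 9 (rule 126): 110001101100011
Gen 10 (rule 218): 111011101110111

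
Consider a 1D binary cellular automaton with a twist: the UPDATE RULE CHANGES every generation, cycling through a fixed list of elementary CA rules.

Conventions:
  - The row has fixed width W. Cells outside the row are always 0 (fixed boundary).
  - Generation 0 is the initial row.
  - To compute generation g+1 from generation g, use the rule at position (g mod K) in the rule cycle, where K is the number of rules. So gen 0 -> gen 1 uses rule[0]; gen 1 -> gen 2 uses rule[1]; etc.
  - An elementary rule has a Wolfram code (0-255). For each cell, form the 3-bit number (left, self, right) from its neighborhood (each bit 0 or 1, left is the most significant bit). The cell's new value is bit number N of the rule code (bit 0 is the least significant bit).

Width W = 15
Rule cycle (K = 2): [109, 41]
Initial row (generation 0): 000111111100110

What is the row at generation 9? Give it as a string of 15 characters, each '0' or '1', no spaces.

Answer: 010101111011111

Derivation:
Gen 0: 000111111100110
Gen 1 (rule 109): 110100000100110
Gen 2 (rule 41): 101001110000100
Gen 3 (rule 109): 111001010110101
Gen 4 (rule 41): 100000101101010
Gen 5 (rule 109): 101110111111110
Gen 6 (rule 41): 011001100000000
Gen 7 (rule 109): 011001101111111
Gen 8 (rule 41): 010001011000000
Gen 9 (rule 109): 010101111011111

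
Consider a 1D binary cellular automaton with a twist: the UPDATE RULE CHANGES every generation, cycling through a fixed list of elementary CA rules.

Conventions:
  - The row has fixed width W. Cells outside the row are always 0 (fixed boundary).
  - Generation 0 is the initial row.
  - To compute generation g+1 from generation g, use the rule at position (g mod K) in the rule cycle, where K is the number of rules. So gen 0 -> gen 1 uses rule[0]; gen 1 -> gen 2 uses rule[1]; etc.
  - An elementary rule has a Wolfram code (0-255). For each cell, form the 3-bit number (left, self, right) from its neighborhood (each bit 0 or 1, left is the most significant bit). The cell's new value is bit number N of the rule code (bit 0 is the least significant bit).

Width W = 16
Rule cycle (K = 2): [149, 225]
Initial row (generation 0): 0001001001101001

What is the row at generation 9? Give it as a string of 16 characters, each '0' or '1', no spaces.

Answer: 1110100110110010

Derivation:
Gen 0: 0001001001101001
Gen 1 (rule 149): 1101101100001101
Gen 2 (rule 225): 0110110101100110
Gen 3 (rule 149): 0000000100010001
Gen 4 (rule 225): 1111110001000100
Gen 5 (rule 149): 0111101101110111
Gen 6 (rule 225): 0011110110111011
Gen 7 (rule 149): 1001100000010000
Gen 8 (rule 225): 0000101111000111
Gen 9 (rule 149): 1110100110110010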